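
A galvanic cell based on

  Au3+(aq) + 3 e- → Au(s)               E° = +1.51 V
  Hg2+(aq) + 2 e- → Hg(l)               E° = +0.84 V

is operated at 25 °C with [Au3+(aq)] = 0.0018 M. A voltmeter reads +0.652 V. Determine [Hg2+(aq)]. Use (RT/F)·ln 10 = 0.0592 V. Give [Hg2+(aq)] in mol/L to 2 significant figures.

0.060 M

With Au³⁺/Au at the cathode and Hg²⁺/Hg at the anode, E°cell = +1.51 − (+0.84) = +0.67 V (n = 6).
Rearranging E = E° − (0.0592/n)·log Q gives log Q = 6(+0.67 − (+0.652))/0.0592 = 1.824.
Balancing electrons gives 2 Au3+(aq) + 3 Hg(l) → 2 Au(s) + 3 Hg2+(aq); thus Q = [Hg2+(aq)]^3 / [Au3+(aq)]^2.
Isolating [Hg2+(aq)] in Q = 10^{1.824} yields log [Hg2+(aq)] = −1.222, i.e. 0.060 M.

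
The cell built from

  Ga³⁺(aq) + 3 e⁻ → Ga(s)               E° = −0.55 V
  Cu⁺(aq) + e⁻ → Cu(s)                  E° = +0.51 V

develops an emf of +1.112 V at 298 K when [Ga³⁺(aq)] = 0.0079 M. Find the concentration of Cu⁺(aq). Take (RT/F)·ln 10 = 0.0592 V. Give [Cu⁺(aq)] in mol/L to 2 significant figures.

1.5 M

With Cu⁺/Cu at the cathode and Ga³⁺/Ga at the anode, E°cell = +0.51 − (−0.55) = +1.06 V (n = 3).
Since E = E° − (0.0592/n)·log Q, log Q = n(E° − E)/0.0592 = −2.635.
The balanced reaction is 3 Cu⁺(aq) + Ga(s) → 3 Cu(s) + Ga³⁺(aq), so Q = [Ga³⁺(aq)] / [Cu⁺(aq)]^3.
Isolating [Cu⁺(aq)] in Q = 10^{−2.635} yields log [Cu⁺(aq)] = 0.178, i.e. 1.5 M.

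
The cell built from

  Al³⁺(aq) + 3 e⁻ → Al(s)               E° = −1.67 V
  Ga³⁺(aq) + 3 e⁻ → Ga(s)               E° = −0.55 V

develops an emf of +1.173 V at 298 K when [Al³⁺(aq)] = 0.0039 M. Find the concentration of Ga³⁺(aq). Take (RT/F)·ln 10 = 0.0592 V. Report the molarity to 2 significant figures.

With Ga³⁺/Ga at the cathode and Al³⁺/Al at the anode, E°cell = −0.55 − (−1.67) = +1.12 V (n = 3).
Rearranging E = E° − (0.0592/n)·log Q gives log Q = 3(+1.12 − (+1.173))/0.0592 = −2.686.
For Ga³⁺(aq) + Al(s) → Ga(s) + Al³⁺(aq), the reaction quotient is Q = [Al³⁺(aq)] / [Ga³⁺(aq)].
Solving for the unknown gives log [Ga³⁺(aq)] = 0.277, so [Ga³⁺(aq)] ≈ 1.9 M.

1.9 M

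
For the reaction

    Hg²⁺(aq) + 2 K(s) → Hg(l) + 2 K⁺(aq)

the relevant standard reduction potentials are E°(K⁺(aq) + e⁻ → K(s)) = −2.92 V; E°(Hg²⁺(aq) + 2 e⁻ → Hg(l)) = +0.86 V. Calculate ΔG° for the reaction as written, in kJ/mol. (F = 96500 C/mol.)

In the reaction as written Hg²⁺(aq) is reduced, so the Hg²⁺/Hg couple is the cathode and K⁺/K is the anode.
E°cell = +0.86 − (−2.92) = +3.78 V; balancing electrons gives n = 2.
ΔG° = −nFE°cell = −(2)(96500)(+3.78) J/mol = −730 kJ/mol.

−730 kJ/mol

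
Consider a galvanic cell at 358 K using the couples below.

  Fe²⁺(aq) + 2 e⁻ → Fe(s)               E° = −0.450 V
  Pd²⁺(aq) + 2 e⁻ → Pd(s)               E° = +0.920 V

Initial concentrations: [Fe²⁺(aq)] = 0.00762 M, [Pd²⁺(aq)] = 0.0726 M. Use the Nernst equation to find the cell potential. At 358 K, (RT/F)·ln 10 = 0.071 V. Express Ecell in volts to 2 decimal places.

+1.40 V

Since E°(Pd²⁺/Pd) > E°(Fe²⁺/Fe), Pd²⁺/Pd serves as the cathode.
E°cell = E°cat − E°an = +0.920 − (−0.450) = +1.370 V; n = 2.
For the overall reaction Pd²⁺(aq) + Fe(s) → Pd(s) + Fe²⁺(aq), Q = [Fe²⁺(aq)] / [Pd²⁺(aq)] = 0.105, giving log Q = −0.979.
Applying E = E° − (RT ln10/nF)·log Q gives +1.370 − (0.071/2)(−0.979) = +1.40 V.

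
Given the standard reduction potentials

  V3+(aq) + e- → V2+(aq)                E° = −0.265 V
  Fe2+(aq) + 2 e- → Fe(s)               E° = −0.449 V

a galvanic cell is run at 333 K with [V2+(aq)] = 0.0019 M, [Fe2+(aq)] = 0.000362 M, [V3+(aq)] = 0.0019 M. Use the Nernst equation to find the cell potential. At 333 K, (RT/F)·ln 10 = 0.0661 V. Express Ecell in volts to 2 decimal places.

+0.30 V

V³⁺/V²⁺ is reduced (cathode, E° = −0.265 V) and Fe²⁺/Fe is oxidized (anode).
E°cell = E°cat − E°an = −0.265 − (−0.449) = +0.184 V; n = 2.
For the overall reaction 2 V3+(aq) + Fe(s) → 2 V2+(aq) + Fe2+(aq), Q = ([V2+(aq)]^2·[Fe2+(aq)]) / [V3+(aq)]^2 = 0.000362, giving log Q = −3.441.
Applying E = E° − (RT ln10/nF)·log Q gives +0.184 − (0.0661/2)(−3.441) = +0.30 V.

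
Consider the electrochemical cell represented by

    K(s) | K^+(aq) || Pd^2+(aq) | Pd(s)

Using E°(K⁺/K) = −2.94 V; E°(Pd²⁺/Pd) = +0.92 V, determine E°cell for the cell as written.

+3.86 V

By convention the left-hand electrode in cell notation is the anode (oxidation) and the right-hand electrode is the cathode (reduction).
E°cell = E°(right) − E°(left) = +0.92 − (−2.94) = +3.86 V.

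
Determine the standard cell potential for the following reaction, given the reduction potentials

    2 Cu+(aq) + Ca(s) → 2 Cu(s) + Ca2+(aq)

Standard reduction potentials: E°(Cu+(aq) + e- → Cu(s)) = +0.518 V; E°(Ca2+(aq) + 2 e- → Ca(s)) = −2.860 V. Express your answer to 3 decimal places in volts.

In the reaction as written, Cu+(aq) is reduced (cathode) and Ca2+(aq) is produced by oxidation at the anode.
E°cell = E°(cathode) − E°(anode) = +0.518 − (−2.860) = +3.378 V.

+3.378 V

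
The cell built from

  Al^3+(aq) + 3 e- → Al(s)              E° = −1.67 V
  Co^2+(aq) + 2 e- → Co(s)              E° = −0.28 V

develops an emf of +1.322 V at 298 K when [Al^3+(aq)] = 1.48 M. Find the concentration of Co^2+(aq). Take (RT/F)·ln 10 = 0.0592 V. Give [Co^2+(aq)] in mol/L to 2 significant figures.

The Co²⁺/Co couple has the larger reduction potential, so it is the cathode: E°cell = −0.28 − (−1.67) = +1.39 V and n = 6.
Since E = E° − (0.0592/n)·log Q, log Q = n(E° − E)/0.0592 = 6.892.
For 3 Co^2+(aq) + 2 Al(s) → 3 Co(s) + 2 Al^3+(aq), the reaction quotient is Q = [Al^3+(aq)]^2 / [Co^2+(aq)]^3.
Isolating [Co^2+(aq)] in Q = 10^{6.892} yields log [Co^2+(aq)] = −2.184, i.e. 0.0065 M.

0.0065 M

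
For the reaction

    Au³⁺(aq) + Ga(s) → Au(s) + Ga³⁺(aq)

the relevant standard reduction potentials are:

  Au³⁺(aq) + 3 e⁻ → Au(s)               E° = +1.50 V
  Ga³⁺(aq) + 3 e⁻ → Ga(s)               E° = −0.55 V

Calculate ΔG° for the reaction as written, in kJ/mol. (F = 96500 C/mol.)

In the reaction as written Au³⁺(aq) is reduced, so the Au³⁺/Au couple is the cathode and Ga³⁺/Ga is the anode.
E°cell = +1.50 − (−0.55) = +2.05 V; balancing electrons gives n = 3.
ΔG° = −nFE°cell = −(3)(96500)(+2.05) J/mol = −593 kJ/mol.

−593 kJ/mol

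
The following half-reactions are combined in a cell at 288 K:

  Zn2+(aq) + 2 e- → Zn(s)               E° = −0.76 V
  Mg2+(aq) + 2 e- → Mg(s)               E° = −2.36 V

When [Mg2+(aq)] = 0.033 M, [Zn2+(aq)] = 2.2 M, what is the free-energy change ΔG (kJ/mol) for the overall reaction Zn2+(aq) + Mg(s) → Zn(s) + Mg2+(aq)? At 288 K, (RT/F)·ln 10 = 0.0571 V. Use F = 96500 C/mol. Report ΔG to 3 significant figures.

−319 kJ/mol

With Zn²⁺/Zn reduced at the cathode, E°cell = −0.76 − (−2.36) = +1.60 V and n = 2.
The reaction quotient is [Mg2+(aq)] / [Zn2+(aq)] = 0.015; by Nernst, E = +1.60 − (0.0571/2)(−1.824) = +1.6521 V.
Then ΔG = −nFE = −2 × 96500 × +1.6521 J/mol = −319 kJ/mol.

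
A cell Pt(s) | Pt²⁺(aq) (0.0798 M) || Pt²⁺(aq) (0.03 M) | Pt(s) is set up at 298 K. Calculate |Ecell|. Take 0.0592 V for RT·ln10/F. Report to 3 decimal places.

For a concentration cell E°cell = 0, since both electrodes use the same couple.
The compartment with the higher Pt²⁺(aq) concentration (0.0798 M) acts as the cathode; ions are reduced there and produced at the dilute (0.03 M) anode.
With n = 2, Ecell = −(0.0592/2)·log([dilute]/[conc]) = −(0.0592/2)·log(0.03/0.0798) = +0.013 V.

0.013 V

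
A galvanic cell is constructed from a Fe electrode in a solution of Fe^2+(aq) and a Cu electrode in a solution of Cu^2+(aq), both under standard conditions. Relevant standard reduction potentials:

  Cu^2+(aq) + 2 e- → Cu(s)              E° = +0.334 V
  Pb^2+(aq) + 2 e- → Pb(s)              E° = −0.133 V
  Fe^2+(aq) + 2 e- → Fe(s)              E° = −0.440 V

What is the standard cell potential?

+0.774 V

The Cu²⁺/Cu couple has the higher E°, so Cu ion is reduced (cathode) and Fe is oxidized (anode).
E°cell = E°(cathode) − E°(anode) = +0.334 − (−0.440) = +0.774 V.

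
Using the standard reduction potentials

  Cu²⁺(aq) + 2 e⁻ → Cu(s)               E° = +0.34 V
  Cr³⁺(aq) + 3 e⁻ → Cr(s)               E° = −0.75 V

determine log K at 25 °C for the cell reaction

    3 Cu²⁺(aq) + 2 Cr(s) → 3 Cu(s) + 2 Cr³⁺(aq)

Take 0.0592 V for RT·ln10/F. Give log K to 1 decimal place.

The Cu²⁺/Cu couple is reduced (cathode); E°cell = +0.34 − (−0.75) = +1.09 V with n = 6.
At equilibrium E = 0, so log K = nE°cell / 0.0592 = (6)(+1.09) / 0.0592 = 110.5.

log K = 110.5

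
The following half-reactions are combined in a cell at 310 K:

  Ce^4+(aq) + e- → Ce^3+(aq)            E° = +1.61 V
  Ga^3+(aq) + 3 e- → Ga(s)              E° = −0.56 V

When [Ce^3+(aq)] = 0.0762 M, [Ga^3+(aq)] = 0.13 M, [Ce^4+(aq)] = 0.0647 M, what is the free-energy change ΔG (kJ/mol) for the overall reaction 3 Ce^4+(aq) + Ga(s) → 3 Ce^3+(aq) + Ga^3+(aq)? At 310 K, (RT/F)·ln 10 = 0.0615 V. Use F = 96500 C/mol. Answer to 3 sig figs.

−632 kJ/mol

With Ce⁴⁺/Ce³⁺ reduced at the cathode, E°cell = +1.61 − (−0.56) = +2.17 V and n = 3.
Q = ([Ce^3+(aq)]^3·[Ga^3+(aq)]) / [Ce^4+(aq)]^3 = 0.212, so log Q = −0.673 and E = +2.17 − (0.0615/3)(−0.673) = +2.1838 V.
ΔG = −nFE = −(3)(96500)(+2.1838) J/mol = −632 kJ/mol.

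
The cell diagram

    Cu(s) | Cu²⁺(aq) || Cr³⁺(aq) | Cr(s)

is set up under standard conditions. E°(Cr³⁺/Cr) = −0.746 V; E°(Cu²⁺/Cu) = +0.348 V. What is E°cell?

By convention the left-hand electrode in cell notation is the anode (oxidation) and the right-hand electrode is the cathode (reduction).
E°cell = E°(right) − E°(left) = −0.746 − (+0.348) = −1.094 V.
The negative sign shows that, as written, the cell would require an external voltage to drive the reaction.

−1.094 V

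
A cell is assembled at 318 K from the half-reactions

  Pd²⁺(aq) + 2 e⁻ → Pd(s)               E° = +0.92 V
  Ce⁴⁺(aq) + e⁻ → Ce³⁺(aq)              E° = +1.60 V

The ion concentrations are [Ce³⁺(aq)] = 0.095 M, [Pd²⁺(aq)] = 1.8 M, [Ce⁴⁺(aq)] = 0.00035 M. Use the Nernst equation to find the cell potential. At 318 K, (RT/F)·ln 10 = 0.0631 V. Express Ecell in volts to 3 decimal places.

The Ce⁴⁺/Ce³⁺ couple has the more positive E°, so it is the cathode; Pd²⁺/Pd is the anode.
E°cell = +1.60 − (+0.92) = +0.68 V, with n = 2 electrons transferred.
Balancing gives 2 Ce⁴⁺(aq) + Pd(s) → 2 Ce³⁺(aq) + Pd²⁺(aq); hence Q = ([Ce³⁺(aq)]^2·[Pd²⁺(aq)]) / [Ce⁴⁺(aq)]^2 = 1.33×10^5 (log Q = 5.123).
E = E° − (0.0631/n)·log Q = +0.68 − (0.0631/2)(5.123) = +0.518 V.

+0.518 V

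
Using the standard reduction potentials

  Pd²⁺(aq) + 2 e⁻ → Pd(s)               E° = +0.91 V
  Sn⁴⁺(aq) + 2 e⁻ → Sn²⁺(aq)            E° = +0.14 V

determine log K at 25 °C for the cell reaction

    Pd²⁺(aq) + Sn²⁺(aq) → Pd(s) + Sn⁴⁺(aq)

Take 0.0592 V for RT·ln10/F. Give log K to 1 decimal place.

The Pd²⁺/Pd couple is reduced (cathode); E°cell = +0.91 − (+0.14) = +0.77 V with n = 2.
At equilibrium E = 0, so log K = nE°cell / 0.0592 = (2)(+0.77) / 0.0592 = 26.0.

log K = 26.0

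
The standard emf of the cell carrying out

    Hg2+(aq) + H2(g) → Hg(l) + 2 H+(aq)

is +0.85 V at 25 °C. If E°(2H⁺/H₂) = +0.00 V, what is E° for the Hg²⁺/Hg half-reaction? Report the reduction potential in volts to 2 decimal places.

+0.85 V

In the reaction as written the Hg²⁺/Hg couple is reduced (cathode) and 2H⁺/H₂ is oxidized (anode), so E°cell = E°(Hg²⁺/Hg) − E°(2H⁺/H₂).
E°(Hg²⁺/Hg) = E°cell + E°(anode) = +0.85 + (+0.00) = +0.85 V.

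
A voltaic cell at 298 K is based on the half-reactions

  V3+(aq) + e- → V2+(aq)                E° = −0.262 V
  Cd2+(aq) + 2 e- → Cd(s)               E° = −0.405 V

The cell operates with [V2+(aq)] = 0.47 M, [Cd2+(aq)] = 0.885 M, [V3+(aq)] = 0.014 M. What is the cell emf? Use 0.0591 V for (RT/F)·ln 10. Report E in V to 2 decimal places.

V³⁺/V²⁺ is reduced (cathode, E° = −0.262 V) and Cd²⁺/Cd is oxidized (anode).
E°cell = −0.262 − (−0.405) = +0.143 V, with n = 2 electrons transferred.
The balanced reaction is 2 V3+(aq) + Cd(s) → 2 V2+(aq) + Cd2+(aq), so Q = ([V2+(aq)]^2·[Cd2+(aq)]) / [V3+(aq)]^2 = 997 and log Q = 2.999.
E = E° − (0.0591/n)·log Q = +0.143 − (0.0591/2)(2.999) = +0.05 V.

+0.05 V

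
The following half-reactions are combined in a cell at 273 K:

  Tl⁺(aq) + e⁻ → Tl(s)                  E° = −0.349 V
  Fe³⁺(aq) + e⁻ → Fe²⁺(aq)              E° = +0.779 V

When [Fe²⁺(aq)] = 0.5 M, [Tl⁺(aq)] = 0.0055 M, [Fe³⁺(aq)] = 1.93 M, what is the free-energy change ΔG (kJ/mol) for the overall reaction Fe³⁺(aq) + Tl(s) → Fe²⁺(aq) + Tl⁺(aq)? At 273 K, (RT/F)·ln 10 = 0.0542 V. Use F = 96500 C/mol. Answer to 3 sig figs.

The standard cell potential is +0.779 − (−0.349) = +1.128 V, with n = 1 electron in the balanced equation.
The reaction quotient is ([Fe²⁺(aq)]·[Tl⁺(aq)]) / [Fe³⁺(aq)] = 0.00142; by Nernst, E = +1.128 − (0.0542/1)(−2.846) = +1.2823 V.
ΔG = −nFE = −(1)(96500)(+1.2823) J/mol = −124 kJ/mol.

−124 kJ/mol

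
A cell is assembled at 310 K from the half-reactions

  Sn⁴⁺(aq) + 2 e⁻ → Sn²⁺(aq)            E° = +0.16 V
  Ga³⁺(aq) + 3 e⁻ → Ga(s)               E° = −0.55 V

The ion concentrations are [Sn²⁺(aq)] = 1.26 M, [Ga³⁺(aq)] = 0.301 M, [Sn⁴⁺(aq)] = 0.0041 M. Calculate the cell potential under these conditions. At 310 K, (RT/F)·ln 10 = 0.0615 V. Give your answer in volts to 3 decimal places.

+0.644 V

The Sn⁴⁺/Sn²⁺ couple has the more positive E°, so it is the cathode; Ga³⁺/Ga is the anode.
E°cell = E°cat − E°an = +0.16 − (−0.55) = +0.71 V; n = 6.
The balanced reaction is 3 Sn⁴⁺(aq) + 2 Ga(s) → 3 Sn²⁺(aq) + 2 Ga³⁺(aq), so Q = ([Sn²⁺(aq)]^3·[Ga³⁺(aq)]^2) / [Sn⁴⁺(aq)]^3 = 2.63×10^6 and log Q = 6.420.
Applying E = E° − (RT ln10/nF)·log Q gives +0.71 − (0.0615/6)(6.420) = +0.644 V.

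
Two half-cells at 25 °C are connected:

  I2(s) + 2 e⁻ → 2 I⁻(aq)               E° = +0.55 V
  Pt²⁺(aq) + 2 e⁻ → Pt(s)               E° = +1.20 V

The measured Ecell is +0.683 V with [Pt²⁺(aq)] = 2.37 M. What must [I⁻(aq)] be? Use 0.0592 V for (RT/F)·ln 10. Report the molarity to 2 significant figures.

Pt²⁺/Pt is the cathode (higher E°); E°cell = +1.20 − (+0.55) = +0.65 V with n = 2.
Since E = E° − (0.0592/n)·log Q, log Q = n(E° − E)/0.0592 = −1.115.
The balanced reaction is Pt²⁺(aq) + 2 I⁻(aq) → Pt(s) + I2(s), so Q = 1 / ([Pt²⁺(aq)]·[I⁻(aq)]^2).
Isolating [I⁻(aq)] in Q = 10^{−1.115} yields log [I⁻(aq)] = 0.370, i.e. 2.3 M.

2.3 M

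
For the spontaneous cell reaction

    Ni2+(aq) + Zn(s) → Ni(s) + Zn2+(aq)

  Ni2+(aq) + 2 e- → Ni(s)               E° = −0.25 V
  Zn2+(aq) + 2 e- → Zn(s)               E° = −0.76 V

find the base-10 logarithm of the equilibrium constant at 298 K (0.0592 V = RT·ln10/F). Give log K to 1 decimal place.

log K = 17.2

The Ni²⁺/Ni couple is reduced (cathode); E°cell = −0.25 − (−0.76) = +0.51 V with n = 2.
At equilibrium E = 0, so log K = nE°cell / 0.0592 = (2)(+0.51) / 0.0592 = 17.2.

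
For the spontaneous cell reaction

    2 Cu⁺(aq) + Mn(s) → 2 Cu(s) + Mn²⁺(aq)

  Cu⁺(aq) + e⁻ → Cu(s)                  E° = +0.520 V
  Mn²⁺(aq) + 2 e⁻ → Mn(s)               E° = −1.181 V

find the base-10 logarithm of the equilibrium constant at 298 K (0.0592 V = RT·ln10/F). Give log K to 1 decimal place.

log K = 57.5

The Cu⁺/Cu couple is reduced (cathode); E°cell = +0.520 − (−1.181) = +1.701 V with n = 2.
At equilibrium E = 0, so log K = nE°cell / 0.0592 = (2)(+1.701) / 0.0592 = 57.5.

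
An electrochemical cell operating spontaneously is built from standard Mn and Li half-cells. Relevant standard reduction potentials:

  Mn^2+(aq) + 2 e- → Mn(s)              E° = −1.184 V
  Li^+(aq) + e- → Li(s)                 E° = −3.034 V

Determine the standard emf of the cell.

Of the two couples in this cell, the one with the more positive reduction potential is reduced at the cathode: here that is Mn²⁺/Mn (−1.184 V); Li⁺/Li (−3.034 V) is the anode.
E°cell = E°(cathode) − E°(anode) = −1.184 − (−3.034) = +1.850 V.

+1.850 V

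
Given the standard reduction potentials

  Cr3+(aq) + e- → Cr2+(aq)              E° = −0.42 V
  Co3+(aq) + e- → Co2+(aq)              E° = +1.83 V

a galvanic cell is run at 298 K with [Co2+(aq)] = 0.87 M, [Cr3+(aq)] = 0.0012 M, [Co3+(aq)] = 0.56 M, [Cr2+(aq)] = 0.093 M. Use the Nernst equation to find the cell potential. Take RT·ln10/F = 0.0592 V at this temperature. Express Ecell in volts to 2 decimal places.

The Co³⁺/Co²⁺ couple has the more positive E°, so it is the cathode; Cr³⁺/Cr²⁺ is the anode.
E°cell = +1.83 − (−0.42) = +2.25 V, with n = 1 electron transferred.
The balanced reaction is Co3+(aq) + Cr2+(aq) → Co2+(aq) + Cr3+(aq), so Q = ([Co2+(aq)]·[Cr3+(aq)]) / ([Co3+(aq)]·[Cr2+(aq)]) = 0.02 and log Q = −1.698.
Applying E = E° − (RT ln10/nF)·log Q gives +2.25 − (0.0592/1)(−1.698) = +2.35 V.

+2.35 V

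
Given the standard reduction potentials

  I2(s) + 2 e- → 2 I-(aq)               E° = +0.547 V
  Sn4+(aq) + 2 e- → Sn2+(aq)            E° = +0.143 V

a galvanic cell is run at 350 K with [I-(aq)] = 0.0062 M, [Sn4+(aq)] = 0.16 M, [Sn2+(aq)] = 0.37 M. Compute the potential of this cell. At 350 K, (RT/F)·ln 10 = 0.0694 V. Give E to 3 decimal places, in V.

Since E°(I₂/I⁻) > E°(Sn⁴⁺/Sn²⁺), I₂/I⁻ serves as the cathode.
E°cell = +0.547 − (+0.143) = +0.404 V, with n = 2 electrons transferred.
The balanced reaction is I2(s) + Sn2+(aq) → 2 I-(aq) + Sn4+(aq), so Q = ([I-(aq)]^2·[Sn4+(aq)]) / [Sn2+(aq)] = 1.66×10^−5 and log Q = −4.779.
E = E° − (0.0694/n)·log Q = +0.404 − (0.0694/2)(−4.779) = +0.570 V.

+0.570 V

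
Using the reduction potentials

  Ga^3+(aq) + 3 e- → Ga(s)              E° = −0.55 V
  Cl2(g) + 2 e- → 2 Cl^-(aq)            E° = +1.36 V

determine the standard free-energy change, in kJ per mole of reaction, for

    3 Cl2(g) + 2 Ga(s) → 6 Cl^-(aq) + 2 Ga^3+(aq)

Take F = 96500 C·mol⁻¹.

−1106 kJ/mol

In the reaction as written Cl2(g) is reduced, so the Cl₂/Cl⁻ couple is the cathode and Ga³⁺/Ga is the anode.
E°cell = +1.36 − (−0.55) = +1.91 V; balancing electrons gives n = 6.
ΔG° = −nFE°cell = −(6)(96500)(+1.91) J/mol = −1106 kJ/mol.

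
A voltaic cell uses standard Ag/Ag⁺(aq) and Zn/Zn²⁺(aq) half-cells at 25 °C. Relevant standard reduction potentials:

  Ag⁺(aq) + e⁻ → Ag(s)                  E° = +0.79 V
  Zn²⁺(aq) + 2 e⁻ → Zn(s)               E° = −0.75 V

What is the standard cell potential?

+1.54 V

The Ag⁺/Ag couple has the higher E°, so Ag ion is reduced (cathode) and Zn is oxidized (anode).
E°cell = E°(cathode) − E°(anode) = +0.79 − (−0.75) = +1.54 V.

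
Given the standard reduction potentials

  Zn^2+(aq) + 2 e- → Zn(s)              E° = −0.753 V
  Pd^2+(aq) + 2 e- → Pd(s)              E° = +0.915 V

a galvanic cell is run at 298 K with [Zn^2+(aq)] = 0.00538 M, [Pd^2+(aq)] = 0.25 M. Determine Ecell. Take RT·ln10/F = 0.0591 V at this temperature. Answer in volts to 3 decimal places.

+1.717 V

Since E°(Pd²⁺/Pd) > E°(Zn²⁺/Zn), Pd²⁺/Pd serves as the cathode.
E°cell = +0.915 − (−0.753) = +1.668 V, with n = 2 electrons transferred.
Balancing gives Pd^2+(aq) + Zn(s) → Pd(s) + Zn^2+(aq); hence Q = [Zn^2+(aq)] / [Pd^2+(aq)] = 0.0215 (log Q = −1.667).
E = E° − (0.0591/n)·log Q = +1.668 − (0.0591/2)(−1.667) = +1.717 V.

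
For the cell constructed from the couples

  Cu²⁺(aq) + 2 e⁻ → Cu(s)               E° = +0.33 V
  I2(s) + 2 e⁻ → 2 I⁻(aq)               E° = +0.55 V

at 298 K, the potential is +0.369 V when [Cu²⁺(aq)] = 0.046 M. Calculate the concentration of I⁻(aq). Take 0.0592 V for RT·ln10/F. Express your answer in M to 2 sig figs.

0.014 M

With I₂/I⁻ at the cathode and Cu²⁺/Cu at the anode, E°cell = +0.55 − (+0.33) = +0.22 V (n = 2).
Rearranging E = E° − (0.0592/n)·log Q gives log Q = 2(+0.22 − (+0.369))/0.0592 = −5.034.
Balancing electrons gives I2(s) + Cu(s) → 2 I⁻(aq) + Cu²⁺(aq); thus Q = [I⁻(aq)]^2·[Cu²⁺(aq)].
Isolating [I⁻(aq)] in Q = 10^{−5.034} yields log [I⁻(aq)] = −1.848, i.e. 0.014 M.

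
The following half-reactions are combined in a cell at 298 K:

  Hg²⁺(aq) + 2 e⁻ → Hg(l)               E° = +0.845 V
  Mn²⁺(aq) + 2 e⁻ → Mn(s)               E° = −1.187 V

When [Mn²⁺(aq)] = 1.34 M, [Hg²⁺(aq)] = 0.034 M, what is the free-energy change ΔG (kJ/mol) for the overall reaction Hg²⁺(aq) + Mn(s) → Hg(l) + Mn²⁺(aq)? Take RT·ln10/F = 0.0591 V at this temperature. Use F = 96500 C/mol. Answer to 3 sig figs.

−383 kJ/mol

The standard cell potential is +0.845 − (−1.187) = +2.032 V, with n = 2 electrons in the balanced equation.
Q = [Mn²⁺(aq)] / [Hg²⁺(aq)] = 39.4, so log Q = 1.596 and E = +2.032 − (0.0591/2)(1.596) = +1.9848 V.
Then ΔG = −nFE = −2 × 96500 × +1.9848 J/mol = −383 kJ/mol.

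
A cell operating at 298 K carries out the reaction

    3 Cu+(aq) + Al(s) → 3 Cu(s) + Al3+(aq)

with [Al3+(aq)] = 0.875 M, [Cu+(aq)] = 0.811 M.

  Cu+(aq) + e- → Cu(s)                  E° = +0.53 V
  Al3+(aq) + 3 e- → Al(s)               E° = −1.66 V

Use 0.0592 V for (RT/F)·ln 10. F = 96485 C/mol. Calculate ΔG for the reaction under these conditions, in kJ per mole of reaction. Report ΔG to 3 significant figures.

With Cu⁺/Cu reduced at the cathode, E°cell = +0.53 − (−1.66) = +2.19 V and n = 3.
The reaction quotient is [Al3+(aq)] / [Cu+(aq)]^3 = 1.64; by Nernst, E = +2.19 − (0.0592/3)(0.215) = +2.1858 V.
Finally ΔG = −nFE = −(3)(96485 C/mol)(+2.1858 V) = −633 kJ/mol.

−633 kJ/mol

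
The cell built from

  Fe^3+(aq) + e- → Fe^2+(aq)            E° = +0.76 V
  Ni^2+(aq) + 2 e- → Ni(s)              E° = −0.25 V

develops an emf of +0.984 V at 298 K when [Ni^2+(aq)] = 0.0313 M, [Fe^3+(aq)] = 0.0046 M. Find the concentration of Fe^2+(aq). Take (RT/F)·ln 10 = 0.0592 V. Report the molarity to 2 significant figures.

With Fe³⁺/Fe²⁺ at the cathode and Ni²⁺/Ni at the anode, E°cell = +0.76 − (−0.25) = +1.01 V (n = 2).
From the Nernst equation, log Q = n(E° − E)/0.0592 = 2·(+1.01 − (+0.984))/0.0592 = 0.878.
For 2 Fe^3+(aq) + Ni(s) → 2 Fe^2+(aq) + Ni^2+(aq), the reaction quotient is Q = ([Fe^2+(aq)]^2·[Ni^2+(aq)]) / [Fe^3+(aq)]^2.
Solving for the unknown gives log [Fe^2+(aq)] = −1.146, so [Fe^2+(aq)] ≈ 0.071 M.

0.071 M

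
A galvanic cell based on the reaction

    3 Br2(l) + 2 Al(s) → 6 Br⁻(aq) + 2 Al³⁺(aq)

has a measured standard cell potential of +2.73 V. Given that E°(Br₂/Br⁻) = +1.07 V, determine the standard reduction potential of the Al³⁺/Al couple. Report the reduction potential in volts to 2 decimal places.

−1.66 V

In the reaction as written the Br₂/Br⁻ couple is reduced (cathode) and Al³⁺/Al is oxidized (anode), so E°cell = E°(Br₂/Br⁻) − E°(Al³⁺/Al).
E°(Al³⁺/Al) = E°(cathode) − E°cell = +1.07 − (+2.73) = −1.66 V.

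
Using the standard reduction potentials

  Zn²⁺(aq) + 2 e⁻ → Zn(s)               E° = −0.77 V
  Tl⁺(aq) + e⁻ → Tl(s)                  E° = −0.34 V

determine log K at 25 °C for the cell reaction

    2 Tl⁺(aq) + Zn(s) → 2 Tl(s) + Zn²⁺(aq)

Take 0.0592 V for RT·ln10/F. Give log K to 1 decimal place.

The Tl⁺/Tl couple is reduced (cathode); E°cell = −0.34 − (−0.77) = +0.43 V with n = 2.
At equilibrium E = 0, so log K = nE°cell / 0.0592 = (2)(+0.43) / 0.0592 = 14.5.

log K = 14.5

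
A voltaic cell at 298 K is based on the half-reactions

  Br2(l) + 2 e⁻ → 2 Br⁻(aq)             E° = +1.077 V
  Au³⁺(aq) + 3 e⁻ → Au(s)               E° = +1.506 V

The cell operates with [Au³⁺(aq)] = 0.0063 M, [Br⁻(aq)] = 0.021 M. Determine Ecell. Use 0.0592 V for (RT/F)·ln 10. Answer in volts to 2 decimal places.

Since E°(Au³⁺/Au) > E°(Br₂/Br⁻), Au³⁺/Au serves as the cathode.
The standard potential is +1.506 − (+1.077) = +0.429 V and the balanced reaction transfers n = 6 electrons.
The balanced reaction is 2 Au³⁺(aq) + 6 Br⁻(aq) → 2 Au(s) + 3 Br2(l), so Q = 1 / ([Au³⁺(aq)]^2·[Br⁻(aq)]^6) = 2.94×10^14 and log Q = 14.468.
By the Nernst equation, E = +0.429 − (0.0592/6)·(14.468) = +0.29 V.

+0.29 V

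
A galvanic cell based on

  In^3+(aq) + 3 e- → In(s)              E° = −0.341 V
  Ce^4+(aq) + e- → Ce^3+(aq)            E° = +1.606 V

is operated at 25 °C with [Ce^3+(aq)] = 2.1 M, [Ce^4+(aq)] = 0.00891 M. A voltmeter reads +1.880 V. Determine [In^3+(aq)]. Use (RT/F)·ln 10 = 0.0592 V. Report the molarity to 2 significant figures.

0.00019 M

The Ce⁴⁺/Ce³⁺ couple has the larger reduction potential, so it is the cathode: E°cell = +1.606 − (−0.341) = +1.947 V and n = 3.
Rearranging E = E° − (0.0592/n)·log Q gives log Q = 3(+1.947 − (+1.880))/0.0592 = 3.395.
For 3 Ce^4+(aq) + In(s) → 3 Ce^3+(aq) + In^3+(aq), the reaction quotient is Q = ([Ce^3+(aq)]^3·[In^3+(aq)]) / [Ce^4+(aq)]^3.
Isolating [In^3+(aq)] in Q = 10^{3.395} yields log [In^3+(aq)] = −3.722, i.e. 0.00019 M.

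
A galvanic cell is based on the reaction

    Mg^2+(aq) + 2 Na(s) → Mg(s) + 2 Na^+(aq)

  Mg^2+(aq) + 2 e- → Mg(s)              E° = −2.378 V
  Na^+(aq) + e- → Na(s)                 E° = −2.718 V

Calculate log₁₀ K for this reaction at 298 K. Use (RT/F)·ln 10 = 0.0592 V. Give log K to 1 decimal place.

The Mg²⁺/Mg couple is reduced (cathode); E°cell = −2.378 − (−2.718) = +0.340 V with n = 2.
At equilibrium E = 0, so log K = nE°cell / 0.0592 = (2)(+0.340) / 0.0592 = 11.5.

log K = 11.5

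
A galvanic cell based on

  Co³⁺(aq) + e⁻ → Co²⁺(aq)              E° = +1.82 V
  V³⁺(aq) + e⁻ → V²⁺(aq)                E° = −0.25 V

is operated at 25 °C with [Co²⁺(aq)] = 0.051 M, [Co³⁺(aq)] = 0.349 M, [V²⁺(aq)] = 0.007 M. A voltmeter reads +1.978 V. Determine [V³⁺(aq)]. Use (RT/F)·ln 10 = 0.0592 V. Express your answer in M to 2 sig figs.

The Co³⁺/Co²⁺ couple has the larger reduction potential, so it is the cathode: E°cell = +1.82 − (−0.25) = +2.07 V and n = 1.
Since E = E° − (0.0592/n)·log Q, log Q = n(E° − E)/0.0592 = 1.554.
For Co³⁺(aq) + V²⁺(aq) → Co²⁺(aq) + V³⁺(aq), the reaction quotient is Q = ([Co²⁺(aq)]·[V³⁺(aq)]) / ([Co³⁺(aq)]·[V²⁺(aq)]).
Solving for the unknown gives log [V³⁺(aq)] = 0.234, so [V³⁺(aq)] ≈ 1.7 M.

1.7 M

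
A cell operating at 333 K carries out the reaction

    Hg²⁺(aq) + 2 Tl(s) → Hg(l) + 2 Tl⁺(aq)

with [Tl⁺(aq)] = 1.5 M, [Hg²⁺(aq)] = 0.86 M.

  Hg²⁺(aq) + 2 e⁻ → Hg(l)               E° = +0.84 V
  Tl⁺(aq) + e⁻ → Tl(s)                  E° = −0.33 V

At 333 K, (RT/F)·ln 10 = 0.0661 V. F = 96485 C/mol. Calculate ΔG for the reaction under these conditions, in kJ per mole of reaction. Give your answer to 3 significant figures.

−223 kJ/mol

E°cell = +0.84 − (−0.33) = +1.17 V; the balanced reaction transfers n = 2 electrons.
The reaction quotient is [Tl⁺(aq)]^2 / [Hg²⁺(aq)] = 2.62; by Nernst, E = +1.17 − (0.0661/2)(0.418) = +1.1562 V.
ΔG = −nFE = −(2)(96485)(+1.1562) J/mol = −223 kJ/mol.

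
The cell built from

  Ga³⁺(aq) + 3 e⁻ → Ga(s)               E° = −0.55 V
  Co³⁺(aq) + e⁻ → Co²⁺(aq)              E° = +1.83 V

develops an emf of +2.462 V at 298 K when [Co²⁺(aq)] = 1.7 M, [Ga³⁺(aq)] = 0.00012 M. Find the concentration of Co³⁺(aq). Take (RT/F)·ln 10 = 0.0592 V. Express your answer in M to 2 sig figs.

Co³⁺/Co²⁺ is the cathode (higher E°); E°cell = +1.83 − (−0.55) = +2.38 V with n = 3.
Rearranging E = E° − (0.0592/n)·log Q gives log Q = 3(+2.38 − (+2.462))/0.0592 = −4.155.
Balancing electrons gives 3 Co³⁺(aq) + Ga(s) → 3 Co²⁺(aq) + Ga³⁺(aq); thus Q = ([Co²⁺(aq)]^3·[Ga³⁺(aq)]) / [Co³⁺(aq)]^3.
Isolating [Co³⁺(aq)] in Q = 10^{−4.155} yields log [Co³⁺(aq)] = 0.309, i.e. 2.0 M.

2.0 M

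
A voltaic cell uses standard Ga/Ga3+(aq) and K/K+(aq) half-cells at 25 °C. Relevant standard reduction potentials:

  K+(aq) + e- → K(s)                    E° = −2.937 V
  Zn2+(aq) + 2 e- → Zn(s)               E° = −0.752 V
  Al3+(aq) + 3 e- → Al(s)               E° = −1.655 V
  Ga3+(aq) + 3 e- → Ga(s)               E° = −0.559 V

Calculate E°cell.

Of the two couples in this cell, the one with the more positive reduction potential is reduced at the cathode: here that is Ga³⁺/Ga (−0.559 V); K⁺/K (−2.937 V) is the anode.
E°cell = E°(cathode) − E°(anode) = −0.559 − (−2.937) = +2.378 V.

+2.378 V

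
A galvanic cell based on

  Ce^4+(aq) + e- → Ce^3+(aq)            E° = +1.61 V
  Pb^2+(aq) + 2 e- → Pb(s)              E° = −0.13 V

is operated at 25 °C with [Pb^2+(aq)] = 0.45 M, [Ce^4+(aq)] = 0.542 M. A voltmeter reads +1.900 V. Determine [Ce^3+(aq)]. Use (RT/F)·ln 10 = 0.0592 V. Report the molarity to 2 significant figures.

Ce⁴⁺/Ce³⁺ is the cathode (higher E°); E°cell = +1.61 − (−0.13) = +1.74 V with n = 2.
From the Nernst equation, log Q = n(E° − E)/0.0592 = 2·(+1.74 − (+1.900))/0.0592 = −5.405.
The balanced reaction is 2 Ce^4+(aq) + Pb(s) → 2 Ce^3+(aq) + Pb^2+(aq), so Q = ([Ce^3+(aq)]^2·[Pb^2+(aq)]) / [Ce^4+(aq)]^2.
Solving for the unknown gives log [Ce^3+(aq)] = −2.795, so [Ce^3+(aq)] ≈ 0.0016 M.

0.0016 M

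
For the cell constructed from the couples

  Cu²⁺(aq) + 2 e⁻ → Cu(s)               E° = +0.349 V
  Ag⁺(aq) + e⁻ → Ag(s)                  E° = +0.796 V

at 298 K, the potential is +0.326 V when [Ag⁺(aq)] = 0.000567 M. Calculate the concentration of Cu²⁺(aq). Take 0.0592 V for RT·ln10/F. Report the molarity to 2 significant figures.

0.0039 M

With Ag⁺/Ag at the cathode and Cu²⁺/Cu at the anode, E°cell = +0.796 − (+0.349) = +0.447 V (n = 2).
From the Nernst equation, log Q = n(E° − E)/0.0592 = 2·(+0.447 − (+0.326))/0.0592 = 4.088.
For 2 Ag⁺(aq) + Cu(s) → 2 Ag(s) + Cu²⁺(aq), the reaction quotient is Q = [Cu²⁺(aq)] / [Ag⁺(aq)]^2.
Solving for the unknown gives log [Cu²⁺(aq)] = −2.405, so [Cu²⁺(aq)] ≈ 0.0039 M.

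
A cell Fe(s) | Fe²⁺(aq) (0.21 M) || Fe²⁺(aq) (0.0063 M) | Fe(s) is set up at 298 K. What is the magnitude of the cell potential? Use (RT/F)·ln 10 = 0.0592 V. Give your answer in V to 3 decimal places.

0.045 V

For a concentration cell E°cell = 0, since both electrodes use the same couple.
The compartment with the higher Fe²⁺(aq) concentration (0.21 M) acts as the cathode; ions are reduced there and produced at the dilute (0.0063 M) anode.
With n = 2, Ecell = −(0.0592/2)·log([dilute]/[conc]) = −(0.0592/2)·log(0.0063/0.21) = +0.045 V.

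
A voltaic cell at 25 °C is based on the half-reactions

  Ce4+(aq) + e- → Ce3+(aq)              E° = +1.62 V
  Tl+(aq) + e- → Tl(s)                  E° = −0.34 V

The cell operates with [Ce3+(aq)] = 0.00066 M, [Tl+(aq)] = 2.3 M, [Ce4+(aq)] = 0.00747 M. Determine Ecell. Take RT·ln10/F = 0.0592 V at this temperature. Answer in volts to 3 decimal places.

+2.001 V

Since E°(Ce⁴⁺/Ce³⁺) > E°(Tl⁺/Tl), Ce⁴⁺/Ce³⁺ serves as the cathode.
The standard potential is +1.62 − (−0.34) = +1.96 V and the balanced reaction transfers n = 1 electron.
For the overall reaction Ce4+(aq) + Tl(s) → Ce3+(aq) + Tl+(aq), Q = ([Ce3+(aq)]·[Tl+(aq)]) / [Ce4+(aq)] = 0.203, giving log Q = −0.692.
By the Nernst equation, E = +1.96 − (0.0592/1)·(−0.692) = +2.001 V.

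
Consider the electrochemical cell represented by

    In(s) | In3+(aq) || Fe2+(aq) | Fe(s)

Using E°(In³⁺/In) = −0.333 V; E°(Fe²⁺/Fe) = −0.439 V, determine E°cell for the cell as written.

−0.106 V

By convention the left-hand electrode in cell notation is the anode (oxidation) and the right-hand electrode is the cathode (reduction).
E°cell = E°(right) − E°(left) = −0.439 − (−0.333) = −0.106 V.
The negative sign shows that, as written, the cell would require an external voltage to drive the reaction.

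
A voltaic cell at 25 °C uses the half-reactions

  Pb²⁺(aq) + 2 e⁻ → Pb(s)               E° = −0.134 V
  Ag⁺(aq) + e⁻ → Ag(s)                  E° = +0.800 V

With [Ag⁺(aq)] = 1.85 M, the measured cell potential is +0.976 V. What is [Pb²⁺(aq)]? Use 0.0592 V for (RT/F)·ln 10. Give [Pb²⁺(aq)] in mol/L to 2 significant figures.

0.13 M

With Ag⁺/Ag at the cathode and Pb²⁺/Pb at the anode, E°cell = +0.800 − (−0.134) = +0.934 V (n = 2).
Since E = E° − (0.0592/n)·log Q, log Q = n(E° − E)/0.0592 = −1.419.
Balancing electrons gives 2 Ag⁺(aq) + Pb(s) → 2 Ag(s) + Pb²⁺(aq); thus Q = [Pb²⁺(aq)] / [Ag⁺(aq)]^2.
Solving for the unknown gives log [Pb²⁺(aq)] = −0.885, so [Pb²⁺(aq)] ≈ 0.13 M.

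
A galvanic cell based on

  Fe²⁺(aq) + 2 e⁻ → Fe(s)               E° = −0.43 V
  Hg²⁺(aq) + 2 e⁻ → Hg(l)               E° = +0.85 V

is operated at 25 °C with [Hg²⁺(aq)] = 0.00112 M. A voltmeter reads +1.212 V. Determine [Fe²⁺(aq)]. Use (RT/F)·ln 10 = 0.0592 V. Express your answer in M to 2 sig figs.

0.22 M

With Hg²⁺/Hg at the cathode and Fe²⁺/Fe at the anode, E°cell = +0.85 − (−0.43) = +1.28 V (n = 2).
From the Nernst equation, log Q = n(E° − E)/0.0592 = 2·(+1.28 − (+1.212))/0.0592 = 2.297.
Balancing electrons gives Hg²⁺(aq) + Fe(s) → Hg(l) + Fe²⁺(aq); thus Q = [Fe²⁺(aq)] / [Hg²⁺(aq)].
Isolating [Fe²⁺(aq)] in Q = 10^{2.297} yields log [Fe²⁺(aq)] = −0.654, i.e. 0.22 M.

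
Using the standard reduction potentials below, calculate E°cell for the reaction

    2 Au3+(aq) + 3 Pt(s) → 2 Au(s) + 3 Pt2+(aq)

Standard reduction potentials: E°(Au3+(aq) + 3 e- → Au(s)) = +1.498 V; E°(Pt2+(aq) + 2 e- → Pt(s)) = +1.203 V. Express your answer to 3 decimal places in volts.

In the reaction as written, Au3+(aq) is reduced (cathode) and Pt2+(aq) is produced by oxidation at the anode.
E°cell = E°(cathode) − E°(anode) = +1.498 − (+1.203) = +0.295 V.
The positive value indicates the reaction is spontaneous as written.

+0.295 V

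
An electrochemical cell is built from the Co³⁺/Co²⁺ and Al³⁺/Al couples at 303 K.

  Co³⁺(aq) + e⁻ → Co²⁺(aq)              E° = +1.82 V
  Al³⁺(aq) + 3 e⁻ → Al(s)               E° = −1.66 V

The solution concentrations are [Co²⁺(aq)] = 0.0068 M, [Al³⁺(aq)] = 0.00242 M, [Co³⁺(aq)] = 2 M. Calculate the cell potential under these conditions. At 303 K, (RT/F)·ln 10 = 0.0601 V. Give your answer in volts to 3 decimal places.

The Co³⁺/Co²⁺ couple has the more positive E°, so it is the cathode; Al³⁺/Al is the anode.
E°cell = +1.82 − (−1.66) = +3.48 V, with n = 3 electrons transferred.
Balancing gives 3 Co³⁺(aq) + Al(s) → 3 Co²⁺(aq) + Al³⁺(aq); hence Q = ([Co²⁺(aq)]^3·[Al³⁺(aq)]) / [Co³⁺(aq)]^3 = 9.51×10^−11 (log Q = −10.022).
By the Nernst equation, E = +3.48 − (0.0601/3)·(−10.022) = +3.681 V.

+3.681 V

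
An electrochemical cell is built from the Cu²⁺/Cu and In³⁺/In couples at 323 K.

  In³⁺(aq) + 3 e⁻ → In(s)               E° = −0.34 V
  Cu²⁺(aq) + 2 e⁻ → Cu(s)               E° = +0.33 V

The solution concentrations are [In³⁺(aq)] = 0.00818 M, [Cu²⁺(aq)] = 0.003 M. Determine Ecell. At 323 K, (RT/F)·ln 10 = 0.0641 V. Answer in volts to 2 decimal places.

The Cu²⁺/Cu couple has the more positive E°, so it is the cathode; In³⁺/In is the anode.
The standard potential is +0.33 − (−0.34) = +0.67 V and the balanced reaction transfers n = 6 electrons.
For the overall reaction 3 Cu²⁺(aq) + 2 In(s) → 3 Cu(s) + 2 In³⁺(aq), Q = [In³⁺(aq)]^2 / [Cu²⁺(aq)]^3 = 2.48×10^3, giving log Q = 3.394.
Applying E = E° − (RT ln10/nF)·log Q gives +0.67 − (0.0641/6)(3.394) = +0.63 V.

+0.63 V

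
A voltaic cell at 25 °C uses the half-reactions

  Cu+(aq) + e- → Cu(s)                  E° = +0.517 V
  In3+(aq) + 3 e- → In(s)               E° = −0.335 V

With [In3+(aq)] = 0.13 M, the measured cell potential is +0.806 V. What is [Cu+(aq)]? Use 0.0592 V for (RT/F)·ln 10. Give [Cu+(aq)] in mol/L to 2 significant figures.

0.085 M

With Cu⁺/Cu at the cathode and In³⁺/In at the anode, E°cell = +0.517 − (−0.335) = +0.852 V (n = 3).
Rearranging E = E° − (0.0592/n)·log Q gives log Q = 3(+0.852 − (+0.806))/0.0592 = 2.331.
The balanced reaction is 3 Cu+(aq) + In(s) → 3 Cu(s) + In3+(aq), so Q = [In3+(aq)] / [Cu+(aq)]^3.
Solving for the unknown gives log [Cu+(aq)] = −1.072, so [Cu+(aq)] ≈ 0.085 M.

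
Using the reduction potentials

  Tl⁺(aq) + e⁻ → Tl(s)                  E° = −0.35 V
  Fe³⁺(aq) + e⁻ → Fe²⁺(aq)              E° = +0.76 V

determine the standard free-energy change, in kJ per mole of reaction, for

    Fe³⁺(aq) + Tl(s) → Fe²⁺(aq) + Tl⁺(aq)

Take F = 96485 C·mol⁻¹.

−107 kJ/mol

In the reaction as written Fe³⁺(aq) is reduced, so the Fe³⁺/Fe²⁺ couple is the cathode and Tl⁺/Tl is the anode.
E°cell = +0.76 − (−0.35) = +1.11 V; balancing electrons gives n = 1.
ΔG° = −nFE°cell = −(1)(96485)(+1.11) J/mol = −107 kJ/mol.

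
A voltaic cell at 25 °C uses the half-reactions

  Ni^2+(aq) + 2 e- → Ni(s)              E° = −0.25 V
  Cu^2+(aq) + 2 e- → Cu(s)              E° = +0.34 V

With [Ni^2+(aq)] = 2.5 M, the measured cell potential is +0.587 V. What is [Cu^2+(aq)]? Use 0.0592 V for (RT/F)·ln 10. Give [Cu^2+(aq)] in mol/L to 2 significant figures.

2.0 M

With Cu²⁺/Cu at the cathode and Ni²⁺/Ni at the anode, E°cell = +0.34 − (−0.25) = +0.59 V (n = 2).
Rearranging E = E° − (0.0592/n)·log Q gives log Q = 2(+0.59 − (+0.587))/0.0592 = 0.101.
Balancing electrons gives Cu^2+(aq) + Ni(s) → Cu(s) + Ni^2+(aq); thus Q = [Ni^2+(aq)] / [Cu^2+(aq)].
Substituting the known concentrations and solving, log [Cu^2+(aq)] = 0.297 and [Cu^2+(aq)] = 2.0 M.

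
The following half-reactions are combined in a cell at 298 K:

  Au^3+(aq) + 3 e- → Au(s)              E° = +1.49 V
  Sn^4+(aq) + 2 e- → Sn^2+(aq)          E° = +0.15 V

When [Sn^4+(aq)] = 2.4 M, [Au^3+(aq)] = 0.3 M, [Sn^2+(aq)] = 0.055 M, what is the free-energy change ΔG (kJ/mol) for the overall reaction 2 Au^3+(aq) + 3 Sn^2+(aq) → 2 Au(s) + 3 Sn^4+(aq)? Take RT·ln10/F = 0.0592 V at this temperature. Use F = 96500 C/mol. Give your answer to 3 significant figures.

−742 kJ/mol

The standard cell potential is +1.49 − (+0.15) = +1.34 V, with n = 6 electrons in the balanced equation.
Q = [Sn^4+(aq)]^3 / ([Au^3+(aq)]^2·[Sn^2+(aq)]^3) = 9.23×10^5, so log Q = 5.965 and E = +1.34 − (0.0592/6)(5.965) = +1.2811 V.
Then ΔG = −nFE = −6 × 96500 × +1.2811 J/mol = −742 kJ/mol.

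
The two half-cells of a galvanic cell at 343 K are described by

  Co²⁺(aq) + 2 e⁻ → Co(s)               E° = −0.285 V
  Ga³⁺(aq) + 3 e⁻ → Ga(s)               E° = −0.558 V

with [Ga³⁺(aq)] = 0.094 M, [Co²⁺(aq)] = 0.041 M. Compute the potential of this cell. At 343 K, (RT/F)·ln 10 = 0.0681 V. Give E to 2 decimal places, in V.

The Co²⁺/Co couple has the more positive E°, so it is the cathode; Ga³⁺/Ga is the anode.
E°cell = E°cat − E°an = −0.285 − (−0.558) = +0.273 V; n = 6.
Balancing gives 3 Co²⁺(aq) + 2 Ga(s) → 3 Co(s) + 2 Ga³⁺(aq); hence Q = [Ga³⁺(aq)]^2 / [Co²⁺(aq)]^3 = 128 (log Q = 2.108).
Applying E = E° − (RT ln10/nF)·log Q gives +0.273 − (0.0681/6)(2.108) = +0.25 V.

+0.25 V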